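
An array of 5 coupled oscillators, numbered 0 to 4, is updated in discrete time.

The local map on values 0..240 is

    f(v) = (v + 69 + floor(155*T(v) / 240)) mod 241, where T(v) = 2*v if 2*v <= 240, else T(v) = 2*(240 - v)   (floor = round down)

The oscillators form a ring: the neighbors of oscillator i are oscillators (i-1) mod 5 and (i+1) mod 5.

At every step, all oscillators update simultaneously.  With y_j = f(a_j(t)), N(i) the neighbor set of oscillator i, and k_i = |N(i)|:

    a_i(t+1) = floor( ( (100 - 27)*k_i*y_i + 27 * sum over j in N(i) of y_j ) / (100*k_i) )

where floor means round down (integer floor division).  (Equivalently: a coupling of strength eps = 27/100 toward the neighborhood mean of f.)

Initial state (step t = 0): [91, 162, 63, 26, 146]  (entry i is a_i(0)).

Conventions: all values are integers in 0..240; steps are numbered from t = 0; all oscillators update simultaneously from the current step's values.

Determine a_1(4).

Answer: a_1(4) = 96

Derivation:
t=0: [91, 162, 63, 26, 146]
t=1: [51, 99, 184, 135, 91]
t=2: [147, 75, 81, 87, 64]
t=3: [130, 189, 45, 50, 173]
t=4: [95, 96, 161, 168, 101]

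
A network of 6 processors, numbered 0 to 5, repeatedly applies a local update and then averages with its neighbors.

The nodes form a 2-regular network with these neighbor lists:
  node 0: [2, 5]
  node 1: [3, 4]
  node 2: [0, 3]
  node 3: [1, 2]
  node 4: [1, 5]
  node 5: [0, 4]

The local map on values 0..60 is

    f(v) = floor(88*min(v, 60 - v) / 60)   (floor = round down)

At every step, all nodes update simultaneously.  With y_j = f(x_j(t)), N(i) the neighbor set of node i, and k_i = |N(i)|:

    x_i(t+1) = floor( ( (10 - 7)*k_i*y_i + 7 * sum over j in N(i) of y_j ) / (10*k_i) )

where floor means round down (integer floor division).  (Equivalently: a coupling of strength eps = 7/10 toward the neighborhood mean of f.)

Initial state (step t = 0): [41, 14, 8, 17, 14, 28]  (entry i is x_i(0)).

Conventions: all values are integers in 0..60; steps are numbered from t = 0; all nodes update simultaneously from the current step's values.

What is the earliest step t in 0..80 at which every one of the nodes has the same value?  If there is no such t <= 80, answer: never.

Simulating step by step:
t=0: [41, 14, 8, 17, 14, 28]  (not all equal)
t=1: [26, 21, 21, 18, 27, 28]  (not all equal)
t=2: [36, 31, 31, 28, 36, 39]  (not all equal)
t=3: [35, 39, 39, 41, 35, 33]  (not all equal)
t=4: [34, 31, 31, 29, 34, 36]  (not all equal)
t=5: [38, 40, 40, 42, 38, 37]  (not all equal)
t=6: [31, 29, 29, 28, 31, 32]  (not all equal)
t=7: [41, 41, 41, 41, 41, 41]  (all equal)

Answer: 7
Key observation: Synchronization is absorbing here: once all nodes are equal they stay equal, and step 7 is the first all-equal step.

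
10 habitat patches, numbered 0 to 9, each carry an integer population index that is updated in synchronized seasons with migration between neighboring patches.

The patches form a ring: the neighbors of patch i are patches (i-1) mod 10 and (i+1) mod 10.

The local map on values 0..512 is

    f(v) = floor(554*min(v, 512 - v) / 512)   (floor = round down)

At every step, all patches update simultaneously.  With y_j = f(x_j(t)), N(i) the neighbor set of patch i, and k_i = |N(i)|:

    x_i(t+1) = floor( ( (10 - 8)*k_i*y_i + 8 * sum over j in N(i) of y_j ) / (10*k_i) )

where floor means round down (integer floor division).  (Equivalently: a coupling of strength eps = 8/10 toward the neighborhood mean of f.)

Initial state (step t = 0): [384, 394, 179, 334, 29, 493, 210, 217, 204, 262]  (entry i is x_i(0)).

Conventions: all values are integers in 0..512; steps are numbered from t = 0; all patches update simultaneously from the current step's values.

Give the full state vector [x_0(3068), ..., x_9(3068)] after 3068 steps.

Simulating step by step:
t=0: [384, 394, 179, 334, 29, 493, 210, 217, 204, 262]
t=1: [186, 157, 166, 128, 91, 107, 147, 225, 245, 197]
t=2: [193, 185, 158, 138, 120, 125, 175, 218, 235, 229]
t=3: [220, 191, 173, 149, 139, 154, 185, 224, 243, 234]
t=4: [231, 211, 184, 167, 160, 173, 203, 233, 250, 250]
t=5: [249, 224, 203, 184, 181, 194, 219, 246, 262, 261]
t=6: [259, 243, 220, 205, 202, 214, 237, 255, 268, 269]
t=7: [264, 256, 240, 226, 224, 235, 253, 263, 267, 267]
t=8: [270, 266, 260, 249, 247, 256, 263, 269, 266, 266]
t=9: [265, 266, 268, 269, 271, 269, 269, 266, 264, 264]
t=10: [267, 265, 264, 262, 261, 261, 263, 265, 267, 267]
t=11: [265, 266, 268, 269, 270, 270, 269, 267, 265, 265]
t=12: [266, 265, 264, 262, 261, 261, 262, 264, 266, 267]
t=13: [266, 267, 268, 269, 270, 270, 269, 268, 266, 265]
t=14: [266, 265, 263, 262, 261, 261, 262, 264, 265, 266]
t=15: [266, 267, 268, 270, 270, 270, 269, 268, 267, 266]
t=16: [265, 265, 263, 262, 261, 261, 262, 263, 265, 265]
t=17: [267, 267, 268, 270, 270, 270, 270, 268, 267, 267]
t=18: [265, 264, 263, 262, 261, 261, 262, 263, 264, 265]
t=19: [267, 268, 269, 270, 270, 270, 270, 269, 268, 267]
t=20: [264, 263, 262, 261, 261, 261, 261, 262, 263, 264]
t=21: [268, 269, 270, 270, 271, 271, 270, 270, 269, 268]
t=22: [263, 262, 261, 260, 260, 260, 260, 261, 262, 263]
t=23: [269, 270, 271, 271, 272, 272, 271, 271, 270, 269]
t=24: [261, 261, 260, 259, 259, 259, 259, 260, 261, 261]
t=25: [271, 271, 272, 272, 273, 273, 272, 272, 271, 271]
t=26: [260, 259, 259, 258, 258, 258, 258, 259, 259, 260]
t=27: [272, 272, 273, 273, 274, 274, 273, 273, 272, 272]
t=28: [259, 258, 258, 257, 257, 257, 257, 258, 258, 259]
t=29: [273, 273, 274, 274, 275, 275, 274, 274, 273, 273]
t=30: [258, 257, 257, 256, 256, 256, 256, 257, 257, 258]
t=31: [274, 274, 275, 276, 277, 277, 276, 275, 274, 274]
t=32: [257, 256, 256, 255, 254, 254, 255, 256, 256, 257]
t=33: [275, 276, 276, 275, 274, 274, 275, 276, 276, 275]
t=34: [255, 255, 255, 256, 256, 256, 256, 255, 255, 255]
t=35: [275, 275, 275, 276, 277, 277, 276, 275, 275, 275]
t=36: [256, 256, 255, 255, 254, 254, 255, 255, 256, 256]
t=37: [277, 276, 275, 274, 274, 274, 274, 275, 276, 277]
t=38: [254, 255, 256, 256, 257, 257, 256, 256, 255, 254]
t=39: [274, 275, 276, 276, 275, 275, 276, 276, 275, 274]
t=40: [256, 256, 255, 255, 255, 255, 255, 255, 256, 256]
t=41: [277, 276, 275, 275, 275, 275, 275, 275, 276, 277]
t=42: [254, 255, 255, 256, 256, 256, 256, 255, 255, 254]
t=43: [274, 274, 275, 276, 277, 277, 276, 275, 274, 274]

Answer: [257, 256, 256, 255, 254, 254, 255, 256, 256, 257]
Key observation: The state at step 31, [274, 274, 275, 276, 277, 277, 276, 275, 274, 274], reappears at step 43: the system is in a cycle of period 12 from step 31 on.  Therefore the state at step 3068 equals the state at step 31 + ((3068 - 31) mod 12) = 32, which is [257, 256, 256, 255, 254, 254, 255, 256, 256, 257].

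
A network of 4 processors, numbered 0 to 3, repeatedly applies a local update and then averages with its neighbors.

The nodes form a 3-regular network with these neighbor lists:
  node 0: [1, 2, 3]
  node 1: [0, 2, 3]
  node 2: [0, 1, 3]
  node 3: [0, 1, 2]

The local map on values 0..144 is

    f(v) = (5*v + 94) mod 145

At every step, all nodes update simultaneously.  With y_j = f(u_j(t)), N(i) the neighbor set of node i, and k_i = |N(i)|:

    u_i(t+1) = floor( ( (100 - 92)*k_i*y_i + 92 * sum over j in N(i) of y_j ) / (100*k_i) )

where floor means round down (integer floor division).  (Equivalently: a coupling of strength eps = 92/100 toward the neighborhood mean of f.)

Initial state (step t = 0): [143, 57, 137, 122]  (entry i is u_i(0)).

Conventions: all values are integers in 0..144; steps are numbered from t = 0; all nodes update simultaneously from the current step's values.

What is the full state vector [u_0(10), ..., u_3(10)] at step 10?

Answer: [102, 105, 97, 110]

Derivation:
t=0: [143, 57, 137, 122]
t=1: [88, 87, 95, 79]
t=2: [94, 95, 86, 104]
t=3: [89, 88, 98, 110]
t=4: [59, 60, 82, 68]
t=5: [105, 104, 111, 94]
t=6: [74, 75, 67, 53]
t=7: [76, 75, 51, 67]
t=8: [74, 75, 69, 51]
t=9: [32, 30, 37, 25]
t=10: [102, 105, 97, 110]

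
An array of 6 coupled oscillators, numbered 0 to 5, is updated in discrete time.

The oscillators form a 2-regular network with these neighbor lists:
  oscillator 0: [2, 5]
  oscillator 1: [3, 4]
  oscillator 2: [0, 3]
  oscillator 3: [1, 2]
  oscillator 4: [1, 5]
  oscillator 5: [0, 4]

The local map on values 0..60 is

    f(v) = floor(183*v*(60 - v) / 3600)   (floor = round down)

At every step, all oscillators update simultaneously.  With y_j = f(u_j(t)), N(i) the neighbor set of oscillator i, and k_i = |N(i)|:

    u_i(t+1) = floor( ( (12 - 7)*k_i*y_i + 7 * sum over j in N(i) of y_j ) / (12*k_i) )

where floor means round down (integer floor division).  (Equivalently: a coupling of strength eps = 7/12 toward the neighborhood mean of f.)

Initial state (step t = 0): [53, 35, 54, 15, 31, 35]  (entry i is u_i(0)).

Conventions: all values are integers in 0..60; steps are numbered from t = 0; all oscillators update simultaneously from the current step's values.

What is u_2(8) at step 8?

Answer: u_2(8) = 41

Derivation:
t=0: [53, 35, 54, 15, 31, 35]
t=1: [25, 41, 21, 31, 44, 36]
t=2: [42, 39, 43, 42, 38, 40]
t=3: [38, 40, 37, 38, 41, 40]
t=4: [41, 40, 42, 41, 39, 40]
t=5: [39, 40, 38, 39, 40, 40]
t=6: [41, 40, 41, 41, 40, 40]
t=7: [39, 39, 39, 39, 40, 39]
t=8: [41, 40, 41, 41, 40, 40]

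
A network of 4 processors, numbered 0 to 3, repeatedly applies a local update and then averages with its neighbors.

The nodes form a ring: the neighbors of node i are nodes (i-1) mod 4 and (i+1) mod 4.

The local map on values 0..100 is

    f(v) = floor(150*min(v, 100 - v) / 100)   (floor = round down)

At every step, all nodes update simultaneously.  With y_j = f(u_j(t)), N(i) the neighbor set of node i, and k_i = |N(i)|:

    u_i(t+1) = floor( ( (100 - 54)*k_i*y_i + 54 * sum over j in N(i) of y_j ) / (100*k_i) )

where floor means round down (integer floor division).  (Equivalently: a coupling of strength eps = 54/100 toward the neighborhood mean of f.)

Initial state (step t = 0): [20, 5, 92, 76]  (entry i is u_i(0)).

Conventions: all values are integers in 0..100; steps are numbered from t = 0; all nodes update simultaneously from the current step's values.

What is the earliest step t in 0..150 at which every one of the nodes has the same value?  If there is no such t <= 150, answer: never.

Simulating step by step:
t=0: [20, 5, 92, 76]  (not all equal)
t=1: [25, 14, 17, 27]  (not all equal)
t=2: [33, 26, 27, 35]  (not all equal)
t=3: [47, 41, 42, 47]  (not all equal)
t=4: [67, 63, 64, 68]  (not all equal)
t=5: [50, 53, 52, 49]  (not all equal)
t=6: [73, 71, 71, 73]  (not all equal)
t=7: [40, 42, 42, 40]  (not all equal)
t=8: [60, 62, 62, 60]  (not all equal)
t=9: [59, 57, 57, 59]  (not all equal)
t=10: [61, 63, 63, 61]  (not all equal)
t=11: [57, 55, 55, 57]  (not all equal)
t=12: [64, 66, 66, 64]  (not all equal)
t=13: [53, 51, 51, 53]  (not all equal)
t=14: [70, 72, 72, 70]  (not all equal)
t=15: [44, 42, 42, 44]  (not all equal)
t=16: [65, 63, 63, 65]  (not all equal)
t=17: [52, 54, 54, 52]  (not all equal)
t=18: [71, 69, 69, 71]  (not all equal)
t=19: [43, 45, 45, 43]  (not all equal)
t=20: [64, 66, 66, 64]  (not all equal)

Answer: never
Key observation: The state at step 12 reappears at step 20 — the system is in a cycle of period 8 from step 12 on.  No step 0..20 is synchronized, and the cycle repeats forever, so no step up to 150 (or ever) has all nodes equal.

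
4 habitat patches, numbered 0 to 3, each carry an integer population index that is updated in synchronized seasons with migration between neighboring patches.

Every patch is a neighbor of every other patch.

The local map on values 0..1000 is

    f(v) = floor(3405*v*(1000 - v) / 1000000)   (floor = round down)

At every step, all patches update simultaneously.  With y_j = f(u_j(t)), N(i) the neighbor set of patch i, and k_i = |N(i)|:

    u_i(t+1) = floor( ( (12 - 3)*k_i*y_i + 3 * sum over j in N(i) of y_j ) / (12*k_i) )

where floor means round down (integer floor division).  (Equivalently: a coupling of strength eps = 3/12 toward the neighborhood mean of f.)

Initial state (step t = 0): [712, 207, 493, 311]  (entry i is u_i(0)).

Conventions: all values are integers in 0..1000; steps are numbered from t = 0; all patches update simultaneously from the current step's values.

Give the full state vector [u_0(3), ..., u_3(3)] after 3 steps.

Answer: [712, 642, 789, 729]

Derivation:
t=0: [712, 207, 493, 311]
t=1: [701, 608, 803, 722]
t=2: [704, 769, 587, 684]
t=3: [712, 642, 789, 729]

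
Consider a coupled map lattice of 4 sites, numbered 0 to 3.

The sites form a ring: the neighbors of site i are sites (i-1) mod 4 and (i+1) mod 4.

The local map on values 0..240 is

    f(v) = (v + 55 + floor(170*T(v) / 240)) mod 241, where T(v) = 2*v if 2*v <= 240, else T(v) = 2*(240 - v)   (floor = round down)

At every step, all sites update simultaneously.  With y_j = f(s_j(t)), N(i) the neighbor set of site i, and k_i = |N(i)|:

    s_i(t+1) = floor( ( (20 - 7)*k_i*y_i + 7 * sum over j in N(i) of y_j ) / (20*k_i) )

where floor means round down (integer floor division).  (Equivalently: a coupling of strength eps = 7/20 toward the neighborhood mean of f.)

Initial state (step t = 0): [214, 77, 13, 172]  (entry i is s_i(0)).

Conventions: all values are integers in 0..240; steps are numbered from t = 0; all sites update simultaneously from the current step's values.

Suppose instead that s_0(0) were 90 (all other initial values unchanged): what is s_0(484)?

Answer: s_0(484) = 69
Key observation: The state at step 14, [61, 61, 61, 61], reappears at step 18: the system is in a cycle of period 4 from step 14 on.  Therefore the state at step 484 equals the state at step 14 + ((484 - 14) mod 4) = 16, which is [69, 69, 69, 69].

Derivation:
t=0: [90, 77, 13, 172]
t=1: [34, 20, 70, 73]
t=2: [147, 130, 204, 213]
t=3: [88, 92, 73, 70]
t=4: [62, 68, 195, 190]
t=5: [183, 190, 98, 96]
t=6: [71, 70, 53, 52]
t=7: [217, 217, 189, 188]
t=8: [65, 65, 72, 72]
t=9: [214, 214, 226, 226]
t=10: [63, 63, 59, 59]
t=11: [205, 205, 198, 198]
t=12: [68, 68, 70, 70]
t=13: [219, 219, 223, 223]
t=14: [61, 61, 61, 61]
t=15: [202, 202, 202, 202]
t=16: [69, 69, 69, 69]
t=17: [221, 221, 221, 221]
t=18: [61, 61, 61, 61]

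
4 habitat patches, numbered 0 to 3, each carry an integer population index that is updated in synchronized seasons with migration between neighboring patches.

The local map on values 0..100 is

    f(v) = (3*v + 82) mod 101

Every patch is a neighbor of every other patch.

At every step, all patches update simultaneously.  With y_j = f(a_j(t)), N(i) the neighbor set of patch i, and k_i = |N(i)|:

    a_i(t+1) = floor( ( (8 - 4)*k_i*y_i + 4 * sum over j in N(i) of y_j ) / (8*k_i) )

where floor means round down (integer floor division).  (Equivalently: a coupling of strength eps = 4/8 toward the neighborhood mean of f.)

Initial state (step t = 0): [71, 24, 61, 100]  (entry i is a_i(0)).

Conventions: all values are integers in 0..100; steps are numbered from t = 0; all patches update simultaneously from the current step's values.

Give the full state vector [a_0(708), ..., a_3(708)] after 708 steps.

Answer: [35, 54, 58, 63]
Key observation: The state at step 6, [35, 54, 58, 63], reappears at step 9: the system is in a cycle of period 3 from step 6 on.  Therefore the state at step 708 equals the state at step 6 + ((708 - 6) mod 3) = 6, which is [35, 54, 58, 63].

Derivation:
t=0: [71, 24, 61, 100]
t=1: [79, 65, 69, 74]
t=2: [35, 54, 58, 30]
t=3: [70, 56, 60, 65]
t=4: [75, 61, 65, 70]
t=5: [40, 59, 63, 68]
t=6: [35, 54, 58, 63]
t=7: [70, 55, 59, 64]
t=8: [74, 59, 63, 68]
t=9: [35, 54, 58, 63]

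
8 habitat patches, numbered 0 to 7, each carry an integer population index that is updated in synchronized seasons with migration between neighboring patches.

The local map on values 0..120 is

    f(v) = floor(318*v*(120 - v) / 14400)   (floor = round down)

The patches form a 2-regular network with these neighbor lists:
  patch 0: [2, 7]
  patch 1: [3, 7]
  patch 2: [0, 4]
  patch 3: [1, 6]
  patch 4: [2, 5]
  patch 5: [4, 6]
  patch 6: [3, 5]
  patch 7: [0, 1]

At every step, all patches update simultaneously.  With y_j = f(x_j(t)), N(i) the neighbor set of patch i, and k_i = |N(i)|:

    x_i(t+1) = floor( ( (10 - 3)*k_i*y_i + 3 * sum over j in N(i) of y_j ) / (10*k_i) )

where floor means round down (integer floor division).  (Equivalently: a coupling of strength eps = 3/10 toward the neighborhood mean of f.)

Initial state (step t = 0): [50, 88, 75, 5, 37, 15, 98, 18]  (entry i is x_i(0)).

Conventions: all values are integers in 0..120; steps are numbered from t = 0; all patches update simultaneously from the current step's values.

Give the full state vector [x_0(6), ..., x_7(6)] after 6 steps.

Simulating step by step:
t=0: [50, 88, 75, 5, 37, 15, 98, 18]
t=1: [71, 51, 73, 24, 63, 40, 39, 48]
t=2: [75, 72, 75, 56, 77, 71, 66, 76]
t=3: [73, 76, 73, 78, 73, 75, 77, 73]
t=4: [75, 73, 75, 72, 74, 74, 73, 74]
t=5: [74, 75, 74, 75, 74, 75, 75, 74]
t=6: [75, 74, 75, 74, 74, 74, 74, 74]

Answer: [75, 74, 75, 74, 74, 74, 74, 74]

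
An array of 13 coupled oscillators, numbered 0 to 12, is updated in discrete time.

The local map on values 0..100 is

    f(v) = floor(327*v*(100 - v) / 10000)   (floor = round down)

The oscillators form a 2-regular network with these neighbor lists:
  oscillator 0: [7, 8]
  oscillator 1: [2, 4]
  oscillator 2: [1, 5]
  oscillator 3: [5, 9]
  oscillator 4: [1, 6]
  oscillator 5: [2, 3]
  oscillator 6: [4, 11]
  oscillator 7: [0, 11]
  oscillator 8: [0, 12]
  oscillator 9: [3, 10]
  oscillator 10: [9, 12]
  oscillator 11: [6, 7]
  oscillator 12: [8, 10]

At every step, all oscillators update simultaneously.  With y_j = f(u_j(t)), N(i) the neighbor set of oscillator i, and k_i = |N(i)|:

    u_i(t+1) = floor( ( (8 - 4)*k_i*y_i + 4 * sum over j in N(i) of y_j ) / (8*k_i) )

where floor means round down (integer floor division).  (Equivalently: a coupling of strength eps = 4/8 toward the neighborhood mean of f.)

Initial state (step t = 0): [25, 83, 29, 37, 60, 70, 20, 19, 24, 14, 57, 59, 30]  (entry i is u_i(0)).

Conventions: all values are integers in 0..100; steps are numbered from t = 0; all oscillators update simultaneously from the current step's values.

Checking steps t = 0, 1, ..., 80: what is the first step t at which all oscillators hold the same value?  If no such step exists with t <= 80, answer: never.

Answer: 8
Key observation: Synchronization is absorbing here: once all oscillators are equal they stay equal, and step 8 is the first all-equal step.

Derivation:
t=0: [25, 83, 29, 37, 60, 70, 20, 19, 24, 14, 57, 59, 30]  (not all equal)
t=1: [57, 59, 62, 64, 63, 69, 65, 60, 61, 58, 66, 65, 68]  (not all equal)
t=2: [78, 77, 75, 74, 76, 72, 74, 77, 76, 76, 74, 75, 73]  (not all equal)
t=3: [57, 58, 61, 62, 59, 63, 61, 57, 59, 60, 61, 60, 62]  (not all equal)
t=4: [79, 78, 77, 77, 78, 76, 77, 79, 78, 77, 77, 78, 77]  (not all equal)
t=5: [54, 56, 57, 57, 56, 58, 56, 54, 55, 57, 57, 55, 56]  (not all equal)
t=6: [80, 80, 79, 79, 80, 79, 80, 80, 80, 80, 80, 80, 80]  (not all equal)
t=7: [52, 52, 53, 53, 52, 54, 52, 52, 52, 52, 52, 52, 52]  (not all equal)
t=8: [81, 81, 81, 81, 81, 81, 81, 81, 81, 81, 81, 81, 81]  (all equal)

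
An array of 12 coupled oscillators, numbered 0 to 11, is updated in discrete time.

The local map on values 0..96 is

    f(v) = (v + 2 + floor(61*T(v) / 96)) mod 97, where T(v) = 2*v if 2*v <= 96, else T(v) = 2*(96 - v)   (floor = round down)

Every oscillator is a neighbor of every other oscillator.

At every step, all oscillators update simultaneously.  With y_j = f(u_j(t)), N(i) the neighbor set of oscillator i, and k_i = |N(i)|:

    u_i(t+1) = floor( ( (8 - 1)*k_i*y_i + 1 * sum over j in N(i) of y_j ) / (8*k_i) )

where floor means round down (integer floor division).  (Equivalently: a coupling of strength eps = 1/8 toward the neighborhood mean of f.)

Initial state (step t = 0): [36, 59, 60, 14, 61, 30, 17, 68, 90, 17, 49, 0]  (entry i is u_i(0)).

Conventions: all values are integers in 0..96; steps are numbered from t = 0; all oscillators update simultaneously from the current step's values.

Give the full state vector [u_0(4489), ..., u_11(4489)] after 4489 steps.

Answer: [67, 13, 10, 30, 10, 67, 35, 10, 30, 35, 13, 30]
Key observation: The state at step 39, [29, 68, 57, 12, 57, 29, 10, 57, 12, 10, 68, 12], reappears at step 45: the system is in a cycle of period 6 from step 39 on.  Therefore the state at step 4489 equals the state at step 39 + ((4489 - 39) mod 6) = 43, which is [67, 13, 10, 30, 10, 67, 35, 10, 30, 35, 13, 30].

Derivation:
t=0: [36, 59, 60, 14, 61, 30, 17, 68, 90, 17, 49, 0]
t=1: [75, 13, 12, 32, 12, 64, 38, 10, 5, 38, 14, 5]
t=2: [10, 31, 30, 68, 30, 12, 80, 25, 16, 80, 33, 16]
t=3: [26, 67, 66, 12, 66, 30, 9, 55, 38, 9, 71, 38]
t=4: [57, 11, 12, 29, 12, 65, 23, 15, 80, 23, 10, 80]
t=5: [13, 26, 29, 61, 29, 11, 50, 35, 8, 50, 24, 8]
t=6: [32, 57, 63, 13, 63, 27, 16, 75, 22, 16, 53, 22]
t=7: [68, 13, 12, 31, 12, 58, 37, 9, 48, 37, 14, 48]
t=8: [11, 31, 29, 67, 29, 14, 79, 23, 17, 79, 33, 17]
t=9: [28, 67, 63, 12, 63, 34, 9, 52, 40, 9, 71, 40]
t=10: [61, 11, 12, 30, 12, 73, 24, 15, 84, 24, 11, 84]
t=11: [12, 26, 29, 64, 29, 10, 52, 35, 7, 52, 26, 7]
t=12: [30, 57, 63, 12, 63, 25, 15, 75, 19, 15, 57, 19]
t=13: [64, 13, 11, 29, 11, 54, 35, 9, 43, 35, 13, 43]
t=14: [12, 31, 26, 62, 26, 14, 74, 23, 6, 74, 31, 6]
t=15: [29, 67, 57, 13, 57, 33, 10, 51, 17, 10, 67, 17]
t=16: [61, 10, 13, 30, 13, 69, 24, 15, 38, 24, 10, 38]
t=17: [14, 26, 32, 66, 32, 12, 54, 37, 81, 54, 26, 81]
t=18: [33, 57, 69, 13, 69, 30, 15, 79, 9, 15, 57, 9]
t=19: [69, 13, 10, 30, 10, 64, 34, 8, 22, 34, 13, 22]
t=20: [12, 32, 26, 65, 26, 13, 73, 22, 49, 73, 32, 49]
t=21: [29, 68, 57, 12, 57, 31, 10, 48, 16, 10, 68, 16]
t=22: [61, 10, 13, 28, 13, 66, 24, 16, 36, 24, 10, 36]
t=23: [14, 26, 32, 61, 32, 13, 54, 38, 77, 54, 26, 77]
t=24: [33, 58, 69, 13, 69, 32, 15, 81, 10, 15, 58, 10]
t=25: [69, 13, 10, 30, 10, 67, 35, 8, 24, 35, 13, 24]
t=26: [12, 32, 26, 66, 26, 12, 75, 22, 53, 75, 32, 53]
t=27: [29, 68, 57, 12, 57, 29, 10, 48, 15, 10, 68, 15]
t=28: [61, 10, 13, 28, 13, 61, 24, 15, 34, 24, 10, 34]
t=29: [14, 26, 32, 61, 32, 14, 54, 36, 73, 54, 26, 73]
t=30: [33, 57, 69, 13, 69, 33, 15, 76, 11, 15, 57, 11]
t=31: [69, 13, 10, 30, 10, 69, 35, 9, 26, 35, 13, 26]
t=32: [12, 32, 26, 66, 26, 12, 75, 24, 58, 75, 32, 58]
t=33: [29, 68, 57, 12, 57, 29, 10, 53, 14, 10, 68, 14]
t=34: [61, 10, 13, 28, 13, 61, 24, 14, 32, 24, 10, 32]
t=35: [14, 26, 32, 61, 32, 14, 53, 34, 69, 53, 26, 69]
t=36: [33, 57, 69, 13, 69, 33, 15, 73, 12, 15, 57, 12]
t=37: [69, 13, 10, 30, 10, 69, 35, 10, 29, 35, 13, 29]
t=38: [12, 32, 26, 66, 26, 12, 75, 26, 63, 75, 32, 63]
t=39: [29, 68, 57, 12, 57, 29, 10, 57, 12, 10, 68, 12]
t=40: [61, 10, 13, 28, 13, 61, 24, 13, 28, 24, 10, 28]
t=41: [13, 26, 32, 61, 32, 13, 53, 32, 61, 53, 26, 61]
t=42: [32, 57, 69, 13, 69, 32, 15, 69, 13, 15, 57, 13]
t=43: [67, 13, 10, 30, 10, 67, 35, 10, 30, 35, 13, 30]
t=44: [12, 32, 26, 66, 26, 12, 75, 26, 66, 75, 32, 66]
t=45: [29, 68, 57, 12, 57, 29, 10, 57, 12, 10, 68, 12]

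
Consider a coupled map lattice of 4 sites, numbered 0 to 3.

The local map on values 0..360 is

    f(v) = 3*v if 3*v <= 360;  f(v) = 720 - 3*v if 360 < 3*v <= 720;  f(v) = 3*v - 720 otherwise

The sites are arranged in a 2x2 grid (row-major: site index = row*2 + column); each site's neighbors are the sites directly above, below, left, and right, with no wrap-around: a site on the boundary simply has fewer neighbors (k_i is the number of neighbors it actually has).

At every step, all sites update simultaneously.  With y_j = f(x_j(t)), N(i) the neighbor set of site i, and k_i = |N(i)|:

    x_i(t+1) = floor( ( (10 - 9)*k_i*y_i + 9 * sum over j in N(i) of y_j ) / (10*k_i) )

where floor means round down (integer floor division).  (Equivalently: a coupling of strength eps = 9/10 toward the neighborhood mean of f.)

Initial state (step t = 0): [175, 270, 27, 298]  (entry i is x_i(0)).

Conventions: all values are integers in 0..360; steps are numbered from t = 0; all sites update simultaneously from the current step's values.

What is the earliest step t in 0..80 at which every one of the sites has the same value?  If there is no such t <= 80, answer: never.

Simulating step by step:
t=0: [175, 270, 27, 298]  (not all equal)
t=1: [96, 175, 174, 94]  (not all equal)
t=2: [205, 276, 276, 205]  (not all equal)
t=3: [107, 105, 105, 107]  (not all equal)
t=4: [315, 320, 320, 315]  (not all equal)
t=5: [238, 226, 226, 238]  (not all equal)
t=6: [38, 9, 9, 38]  (not all equal)
t=7: [35, 105, 105, 35]  (not all equal)
t=8: [294, 126, 126, 294]  (not all equal)
t=9: [324, 180, 180, 324]  (not all equal)
t=10: [187, 244, 244, 187]  (not all equal)
t=11: [26, 144, 144, 26]  (not all equal)
t=12: [267, 99, 99, 267]  (not all equal)
t=13: [275, 102, 102, 275]  (not all equal)
t=14: [285, 125, 125, 285]  (not all equal)
t=15: [324, 156, 156, 324]  (not all equal)
t=16: [252, 252, 252, 252]  (all equal)

Answer: 16
Key observation: Synchronization is absorbing here: once all sites are equal they stay equal, and step 16 is the first all-equal step.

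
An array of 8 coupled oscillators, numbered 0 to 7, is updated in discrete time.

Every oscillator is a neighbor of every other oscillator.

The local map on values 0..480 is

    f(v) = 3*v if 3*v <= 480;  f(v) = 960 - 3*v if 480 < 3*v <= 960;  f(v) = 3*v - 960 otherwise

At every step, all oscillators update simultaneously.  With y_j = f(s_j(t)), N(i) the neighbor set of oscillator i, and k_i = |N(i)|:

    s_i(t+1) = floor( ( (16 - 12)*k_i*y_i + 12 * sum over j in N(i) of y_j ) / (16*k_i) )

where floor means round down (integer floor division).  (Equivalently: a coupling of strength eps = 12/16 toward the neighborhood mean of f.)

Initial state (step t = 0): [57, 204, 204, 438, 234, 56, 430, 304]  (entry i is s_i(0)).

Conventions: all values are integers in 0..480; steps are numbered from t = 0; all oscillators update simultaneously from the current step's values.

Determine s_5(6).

Simulating step by step:
t=0: [57, 204, 204, 438, 234, 56, 430, 304]
t=1: [241, 266, 266, 267, 253, 240, 264, 223]
t=2: [207, 196, 196, 196, 202, 207, 197, 215]
t=3: [351, 356, 356, 356, 354, 351, 356, 348]
t=4: [99, 101, 101, 101, 100, 99, 101, 98]
t=5: [299, 300, 300, 300, 300, 299, 300, 299]
t=6: [61, 60, 60, 60, 60, 61, 60, 61]

Answer: s_5(6) = 61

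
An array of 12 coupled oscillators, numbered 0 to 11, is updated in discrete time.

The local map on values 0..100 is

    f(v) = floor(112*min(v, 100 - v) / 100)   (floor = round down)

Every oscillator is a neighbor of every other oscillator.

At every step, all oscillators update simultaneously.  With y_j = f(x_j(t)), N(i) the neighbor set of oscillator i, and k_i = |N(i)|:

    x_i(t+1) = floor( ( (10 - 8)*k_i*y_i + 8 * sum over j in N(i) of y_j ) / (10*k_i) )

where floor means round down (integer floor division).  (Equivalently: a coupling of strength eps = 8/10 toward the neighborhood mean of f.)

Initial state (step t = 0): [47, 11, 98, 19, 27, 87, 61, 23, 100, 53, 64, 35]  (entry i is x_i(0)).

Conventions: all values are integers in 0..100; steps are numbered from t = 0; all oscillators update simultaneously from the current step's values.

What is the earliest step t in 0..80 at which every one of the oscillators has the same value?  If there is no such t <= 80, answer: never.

Simulating step by step:
t=0: [47, 11, 98, 19, 27, 87, 61, 23, 100, 53, 64, 35]  (not all equal)
t=1: [30, 25, 24, 26, 27, 25, 29, 27, 24, 30, 29, 28]  (not all equal)
t=2: [30, 29, 29, 29, 29, 29, 30, 29, 29, 30, 30, 29]  (not all equal)
t=3: [32, 32, 32, 32, 32, 32, 32, 32, 32, 32, 32, 32]  (all equal)

Answer: 3
Key observation: Synchronization is absorbing here: once all oscillators are equal they stay equal, and step 3 is the first all-equal step.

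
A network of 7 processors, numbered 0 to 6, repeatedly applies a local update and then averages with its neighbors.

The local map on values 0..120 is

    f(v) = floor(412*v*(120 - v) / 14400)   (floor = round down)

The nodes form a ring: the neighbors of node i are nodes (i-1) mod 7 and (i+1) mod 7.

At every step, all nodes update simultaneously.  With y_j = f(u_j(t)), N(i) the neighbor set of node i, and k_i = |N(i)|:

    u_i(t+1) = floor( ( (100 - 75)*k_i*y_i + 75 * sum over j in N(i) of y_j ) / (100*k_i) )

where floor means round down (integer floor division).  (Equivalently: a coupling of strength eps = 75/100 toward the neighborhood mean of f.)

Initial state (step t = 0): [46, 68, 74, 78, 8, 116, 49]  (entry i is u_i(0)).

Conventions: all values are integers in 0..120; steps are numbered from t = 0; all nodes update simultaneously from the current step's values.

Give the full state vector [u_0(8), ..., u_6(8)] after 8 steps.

Answer: [76, 71, 76, 87, 96, 95, 87]

Derivation:
t=0: [46, 68, 74, 78, 8, 116, 49]
t=1: [99, 98, 97, 69, 46, 49, 66]
t=2: [75, 61, 76, 85, 98, 99, 84]
t=3: [94, 97, 93, 79, 69, 69, 79]
t=4: [75, 68, 75, 87, 97, 97, 86]
t=5: [93, 97, 92, 80, 70, 70, 80]
t=6: [75, 69, 76, 87, 96, 96, 86]
t=7: [92, 96, 92, 80, 71, 71, 81]
t=8: [76, 71, 76, 87, 96, 95, 87]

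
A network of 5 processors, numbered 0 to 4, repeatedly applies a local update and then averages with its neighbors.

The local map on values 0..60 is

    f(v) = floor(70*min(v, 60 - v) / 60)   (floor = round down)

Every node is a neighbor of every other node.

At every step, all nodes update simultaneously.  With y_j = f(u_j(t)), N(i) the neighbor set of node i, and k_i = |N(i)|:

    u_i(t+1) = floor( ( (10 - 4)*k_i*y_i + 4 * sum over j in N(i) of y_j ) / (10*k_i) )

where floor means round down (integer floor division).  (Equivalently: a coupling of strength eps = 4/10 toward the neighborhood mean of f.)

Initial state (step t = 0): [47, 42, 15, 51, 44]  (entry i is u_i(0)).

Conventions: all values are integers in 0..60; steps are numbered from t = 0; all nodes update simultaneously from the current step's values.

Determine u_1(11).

Answer: u_1(11) = 33

Derivation:
t=0: [47, 42, 15, 51, 44]
t=1: [15, 18, 16, 13, 17]
t=2: [17, 19, 18, 16, 18]
t=3: [19, 21, 20, 19, 20]
t=4: [22, 23, 22, 22, 22]
t=5: [25, 25, 25, 25, 25]
t=6: [29, 29, 29, 29, 29]
t=7: [33, 33, 33, 33, 33]
t=8: [31, 31, 31, 31, 31]
t=9: [33, 33, 33, 33, 33]
t=10: [31, 31, 31, 31, 31]
t=11: [33, 33, 33, 33, 33]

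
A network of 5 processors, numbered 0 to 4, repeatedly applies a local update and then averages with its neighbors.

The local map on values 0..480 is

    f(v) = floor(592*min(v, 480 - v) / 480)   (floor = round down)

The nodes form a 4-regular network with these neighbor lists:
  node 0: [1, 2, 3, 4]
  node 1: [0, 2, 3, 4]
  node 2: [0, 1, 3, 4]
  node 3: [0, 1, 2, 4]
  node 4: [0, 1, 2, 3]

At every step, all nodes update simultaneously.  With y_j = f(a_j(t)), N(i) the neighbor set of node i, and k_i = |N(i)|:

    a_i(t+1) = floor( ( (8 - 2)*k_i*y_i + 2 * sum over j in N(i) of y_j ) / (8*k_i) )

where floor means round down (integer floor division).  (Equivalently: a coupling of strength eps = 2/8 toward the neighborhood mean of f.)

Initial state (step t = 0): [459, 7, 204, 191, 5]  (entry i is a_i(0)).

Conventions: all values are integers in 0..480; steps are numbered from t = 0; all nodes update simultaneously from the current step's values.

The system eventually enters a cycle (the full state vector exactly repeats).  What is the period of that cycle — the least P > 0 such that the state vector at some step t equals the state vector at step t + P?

Answer: 2
Key observation: The state at step 19, [289, 289, 289, 289, 289], reappears at step 21 — and no state repeats earlier — so the cycle the system enters has period 2.

Derivation:
t=0: [459, 7, 204, 191, 5]
t=1: [50, 38, 205, 194, 36]
t=2: [82, 71, 213, 204, 70]
t=3: [118, 109, 229, 221, 108]
t=4: [160, 152, 254, 247, 151]
t=5: [206, 199, 262, 268, 198]
t=6: [254, 247, 263, 258, 247]
t=7: [278, 284, 270, 274, 284]
t=8: [248, 243, 255, 252, 243]
t=9: [285, 290, 279, 282, 290]
t=10: [239, 235, 244, 242, 235]
t=11: [293, 289, 291, 292, 289]
t=12: [230, 234, 232, 231, 234]
t=13: [283, 287, 285, 284, 287]
t=14: [241, 238, 239, 240, 238]
t=15: [294, 293, 294, 295, 293]
t=16: [229, 229, 229, 228, 229]
t=17: [281, 281, 281, 281, 281]
t=18: [245, 245, 245, 245, 245]
t=19: [289, 289, 289, 289, 289]
t=20: [235, 235, 235, 235, 235]
t=21: [289, 289, 289, 289, 289]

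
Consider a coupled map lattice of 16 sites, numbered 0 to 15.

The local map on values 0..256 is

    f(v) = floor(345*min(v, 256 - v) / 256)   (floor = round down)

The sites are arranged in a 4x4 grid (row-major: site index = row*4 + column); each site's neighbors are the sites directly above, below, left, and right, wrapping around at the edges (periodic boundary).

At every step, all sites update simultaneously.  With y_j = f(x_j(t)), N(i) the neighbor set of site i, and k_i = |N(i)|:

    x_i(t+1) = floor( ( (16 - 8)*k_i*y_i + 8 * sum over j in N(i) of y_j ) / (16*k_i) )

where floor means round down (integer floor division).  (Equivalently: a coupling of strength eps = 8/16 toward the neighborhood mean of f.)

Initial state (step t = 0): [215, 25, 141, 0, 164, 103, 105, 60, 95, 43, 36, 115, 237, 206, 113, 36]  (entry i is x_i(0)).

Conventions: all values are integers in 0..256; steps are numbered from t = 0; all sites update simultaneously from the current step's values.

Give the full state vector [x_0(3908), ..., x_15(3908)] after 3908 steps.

Simulating step by step:
t=0: [215, 25, 141, 0, 164, 103, 105, 60, 95, 43, 36, 115, 237, 206, 113, 36]
t=1: [50, 68, 117, 42, 111, 113, 123, 92, 108, 76, 87, 115, 49, 66, 115, 65]
t=2: [78, 103, 136, 82, 135, 139, 151, 127, 131, 113, 130, 136, 81, 95, 133, 97]
t=3: [117, 137, 149, 125, 156, 152, 152, 157, 157, 153, 161, 160, 120, 134, 156, 133]
t=4: [156, 155, 147, 158, 137, 141, 138, 137, 136, 139, 131, 134, 157, 156, 142, 156]
t=5: [137, 139, 145, 137, 156, 153, 158, 156, 157, 155, 163, 159, 136, 139, 149, 139]
t=6: [156, 154, 148, 155, 137, 138, 134, 136, 136, 137, 130, 133, 156, 153, 145, 152]
t=7: [137, 140, 145, 140, 156, 157, 161, 158, 157, 158, 164, 161, 138, 141, 148, 143]
t=8: [155, 152, 147, 152, 136, 135, 131, 134, 135, 133, 128, 131, 154, 151, 144, 149]
t=9: [140, 143, 147, 143, 158, 160, 164, 161, 160, 162, 167, 164, 141, 144, 150, 146]
t=10: [151, 148, 144, 148, 133, 131, 126, 130, 131, 128, 123, 127, 149, 146, 141, 145]
t=11: [145, 148, 151, 148, 163, 165, 166, 165, 165, 167, 165, 166, 147, 150, 153, 151]
t=12: [144, 141, 139, 141, 126, 124, 123, 125, 124, 123, 123, 123, 142, 139, 137, 139]
t=13: [153, 155, 157, 156, 166, 165, 164, 165, 165, 164, 164, 164, 155, 157, 159, 157]
t=14: [134, 133, 131, 132, 123, 123, 124, 123, 123, 124, 123, 124, 133, 132, 130, 131]
t=15: [164, 165, 167, 166, 164, 165, 166, 165, 165, 166, 166, 166, 165, 166, 168, 167]
t=16: [122, 121, 119, 120, 122, 121, 121, 121, 121, 121, 120, 121, 121, 120, 119, 119]
t=17: [163, 162, 160, 161, 163, 163, 162, 162, 163, 162, 161, 162, 162, 161, 160, 160]
t=18: [125, 126, 128, 127, 125, 125, 126, 126, 125, 126, 127, 126, 126, 127, 128, 128]
t=19: [168, 169, 171, 170, 168, 168, 169, 169, 168, 169, 170, 169, 169, 170, 171, 171]
t=20: [117, 116, 114, 115, 117, 117, 116, 116, 117, 116, 115, 116, 116, 115, 114, 114]
t=21: [156, 155, 153, 154, 156, 156, 155, 155, 156, 155, 154, 155, 155, 154, 153, 153]
t=22: [134, 135, 137, 136, 134, 134, 136, 135, 134, 135, 136, 136, 135, 136, 137, 137]
t=23: [163, 162, 160, 161, 163, 163, 161, 162, 163, 162, 161, 161, 162, 161, 160, 160]
t=24: [125, 126, 128, 127, 125, 125, 127, 126, 125, 126, 127, 127, 126, 127, 128, 128]
t=25: [168, 169, 171, 170, 168, 168, 170, 169, 168, 169, 170, 170, 169, 170, 171, 171]
t=26: [117, 116, 114, 115, 117, 117, 115, 116, 117, 116, 115, 115, 116, 115, 114, 114]
t=27: [156, 155, 153, 154, 156, 156, 154, 155, 156, 155, 154, 154, 155, 154, 153, 153]
t=28: [134, 135, 137, 136, 134, 134, 136, 136, 134, 135, 137, 136, 135, 136, 137, 137]
t=29: [163, 162, 160, 161, 163, 163, 161, 161, 163, 162, 160, 161, 162, 161, 160, 160]
t=30: [125, 126, 128, 127, 125, 125, 127, 127, 125, 126, 128, 127, 126, 127, 128, 128]
t=31: [168, 169, 171, 170, 168, 168, 170, 170, 168, 169, 171, 170, 169, 170, 171, 171]
t=32: [117, 116, 114, 115, 117, 117, 115, 115, 117, 116, 114, 115, 116, 115, 114, 114]
t=33: [156, 155, 153, 154, 156, 156, 154, 154, 156, 155, 153, 154, 155, 154, 153, 153]
t=34: [134, 135, 137, 136, 134, 134, 136, 136, 134, 135, 137, 136, 135, 136, 137, 137]

Answer: [117, 116, 114, 115, 117, 117, 115, 115, 117, 116, 114, 115, 116, 115, 114, 114]
Key observation: The state at step 28, [134, 135, 137, 136, 134, 134, 136, 136, 134, 135, 137, 136, 135, 136, 137, 137], reappears at step 34: the system is in a cycle of period 6 from step 28 on.  Therefore the state at step 3908 equals the state at step 28 + ((3908 - 28) mod 6) = 32, which is [117, 116, 114, 115, 117, 117, 115, 115, 117, 116, 114, 115, 116, 115, 114, 114].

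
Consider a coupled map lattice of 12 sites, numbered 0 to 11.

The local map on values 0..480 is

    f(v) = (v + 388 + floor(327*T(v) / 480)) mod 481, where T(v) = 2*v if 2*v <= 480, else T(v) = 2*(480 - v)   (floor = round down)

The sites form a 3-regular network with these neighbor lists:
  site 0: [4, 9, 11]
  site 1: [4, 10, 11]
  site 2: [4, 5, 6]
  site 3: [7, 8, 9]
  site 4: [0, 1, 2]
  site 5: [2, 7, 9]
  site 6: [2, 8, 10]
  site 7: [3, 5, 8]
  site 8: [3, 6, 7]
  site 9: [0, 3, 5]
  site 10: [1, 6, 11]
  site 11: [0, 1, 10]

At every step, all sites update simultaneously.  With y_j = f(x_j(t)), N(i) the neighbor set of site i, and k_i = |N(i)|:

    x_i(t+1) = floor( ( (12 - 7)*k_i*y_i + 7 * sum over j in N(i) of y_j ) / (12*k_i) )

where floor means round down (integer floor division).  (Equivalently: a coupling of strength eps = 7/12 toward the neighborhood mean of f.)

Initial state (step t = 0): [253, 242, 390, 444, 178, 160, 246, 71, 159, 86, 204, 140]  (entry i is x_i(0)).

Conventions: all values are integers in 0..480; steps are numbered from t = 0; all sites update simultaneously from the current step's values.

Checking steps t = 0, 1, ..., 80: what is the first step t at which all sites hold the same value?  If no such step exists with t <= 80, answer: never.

Simulating step by step:
t=0: [253, 242, 390, 444, 178, 160, 246, 71, 159, 86, 204, 140]  (not all equal)
t=1: [326, 382, 385, 257, 400, 236, 408, 218, 301, 270, 391, 357]  (not all equal)
t=2: [438, 422, 426, 454, 423, 447, 423, 444, 441, 459, 420, 429]  (not all equal)
t=3: [402, 407, 404, 397, 406, 399, 405, 399, 401, 396, 407, 405]  (not all equal)
t=4: [414, 413, 414, 416, 413, 415, 414, 416, 415, 416, 413, 413]  (not all equal)
t=5: [410, 411, 410, 410, 410, 410, 410, 410, 410, 410, 410, 410]  (not all equal)
t=6: [412, 412, 412, 412, 412, 412, 412, 412, 412, 412, 412, 412]  (all equal)

Answer: 6
Key observation: Synchronization is absorbing here: once all sites are equal they stay equal, and step 6 is the first all-equal step.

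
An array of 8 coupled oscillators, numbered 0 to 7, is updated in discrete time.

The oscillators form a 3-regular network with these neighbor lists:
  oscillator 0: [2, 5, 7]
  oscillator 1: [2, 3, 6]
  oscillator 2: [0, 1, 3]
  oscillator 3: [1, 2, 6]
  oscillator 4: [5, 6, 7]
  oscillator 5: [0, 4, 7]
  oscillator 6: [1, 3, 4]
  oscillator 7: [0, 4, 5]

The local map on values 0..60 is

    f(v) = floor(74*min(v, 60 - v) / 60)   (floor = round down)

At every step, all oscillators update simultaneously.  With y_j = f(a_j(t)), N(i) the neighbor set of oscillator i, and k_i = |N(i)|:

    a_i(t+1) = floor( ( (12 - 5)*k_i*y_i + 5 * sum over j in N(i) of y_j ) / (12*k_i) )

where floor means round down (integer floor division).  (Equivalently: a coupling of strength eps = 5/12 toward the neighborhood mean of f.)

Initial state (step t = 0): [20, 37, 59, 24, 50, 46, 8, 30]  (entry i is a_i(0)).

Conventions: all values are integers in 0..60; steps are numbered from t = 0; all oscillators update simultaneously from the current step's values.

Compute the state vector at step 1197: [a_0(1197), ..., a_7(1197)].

Simulating step by step:
t=0: [20, 37, 59, 24, 50, 46, 8, 30]
t=1: [21, 21, 11, 22, 15, 20, 14, 28]
t=2: [24, 22, 18, 23, 20, 24, 19, 29]
t=3: [28, 25, 24, 26, 26, 29, 24, 31]
t=4: [33, 30, 30, 30, 32, 34, 29, 34]
t=5: [33, 36, 36, 36, 33, 32, 35, 32]
t=6: [32, 29, 29, 29, 32, 33, 30, 33]
t=7: [33, 35, 34, 35, 34, 33, 36, 33]
t=8: [32, 30, 31, 30, 31, 32, 29, 32]
t=9: [34, 36, 35, 36, 34, 34, 35, 34]
t=10: [31, 29, 30, 29, 31, 32, 30, 32]
t=11: [35, 35, 36, 35, 35, 34, 36, 34]
t=12: [30, 29, 29, 29, 30, 31, 29, 31]
t=13: [36, 35, 35, 35, 36, 35, 35, 35]
t=14: [29, 30, 29, 30, 29, 29, 29, 29]
t=15: [35, 36, 35, 36, 35, 35, 35, 35]
t=16: [30, 29, 29, 29, 30, 30, 29, 30]
t=17: [36, 35, 35, 35, 36, 37, 35, 37]
t=18: [28, 30, 29, 30, 28, 28, 29, 28]
t=19: [34, 36, 35, 36, 34, 34, 35, 34]

Answer: [36, 35, 35, 35, 36, 37, 35, 37]
Key observation: The state at step 9, [34, 36, 35, 36, 34, 34, 35, 34], reappears at step 19: the system is in a cycle of period 10 from step 9 on.  Therefore the state at step 1197 equals the state at step 9 + ((1197 - 9) mod 10) = 17, which is [36, 35, 35, 35, 36, 37, 35, 37].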